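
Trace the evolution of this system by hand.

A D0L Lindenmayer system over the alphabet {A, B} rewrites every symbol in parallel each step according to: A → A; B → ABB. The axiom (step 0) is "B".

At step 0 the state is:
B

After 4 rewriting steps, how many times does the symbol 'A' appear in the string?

t=0: B
t=1: ABB
t=2: AABBABB
t=3: AAABBABBAABBABB
t=4: AAAABBABBAABBABBAAABBABBAABBABB

15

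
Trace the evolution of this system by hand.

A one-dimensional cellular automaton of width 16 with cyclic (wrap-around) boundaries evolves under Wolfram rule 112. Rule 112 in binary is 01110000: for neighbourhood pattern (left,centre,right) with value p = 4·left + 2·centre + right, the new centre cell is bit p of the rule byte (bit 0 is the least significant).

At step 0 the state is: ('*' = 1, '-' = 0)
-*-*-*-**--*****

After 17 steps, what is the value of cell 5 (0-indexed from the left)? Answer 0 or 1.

t=0: -*-*-*-**--*****
t=1: *-*-*-*-**-----*
t=2: **-*-*-*-**-----
t=3: -**-*-*-*-**----
t=4: --**-*-*-*-**---
t=5: ---**-*-*-*-**--
t=6: ----**-*-*-*-**-
t=7: -----**-*-*-*-**
t=8: *-----**-*-*-*-*
t=9: **-----**-*-*-*-
t=10: -**-----**-*-*-*
t=11: *-**-----**-*-*-
t=12: -*-**-----**-*-*
t=13: *-*-**-----**-*-
t=14: -*-*-**-----**-*
t=15: *-*-*-**-----**-
t=16: -*-*-*-**-----**
t=17: *-*-*-*-**-----*

0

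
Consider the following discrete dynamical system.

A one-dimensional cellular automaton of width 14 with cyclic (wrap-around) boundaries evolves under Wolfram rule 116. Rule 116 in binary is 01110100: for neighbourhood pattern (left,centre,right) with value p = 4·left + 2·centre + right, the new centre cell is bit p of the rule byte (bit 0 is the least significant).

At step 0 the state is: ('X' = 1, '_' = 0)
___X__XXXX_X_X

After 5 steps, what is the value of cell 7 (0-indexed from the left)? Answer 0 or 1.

t=0: ___X__XXXX_X_X
t=1: X__XX____XXXXX
t=2: XX__XX________
t=3: _XX__XX_______
t=4: __XX__XX______
t=5: ___XX__XX_____

1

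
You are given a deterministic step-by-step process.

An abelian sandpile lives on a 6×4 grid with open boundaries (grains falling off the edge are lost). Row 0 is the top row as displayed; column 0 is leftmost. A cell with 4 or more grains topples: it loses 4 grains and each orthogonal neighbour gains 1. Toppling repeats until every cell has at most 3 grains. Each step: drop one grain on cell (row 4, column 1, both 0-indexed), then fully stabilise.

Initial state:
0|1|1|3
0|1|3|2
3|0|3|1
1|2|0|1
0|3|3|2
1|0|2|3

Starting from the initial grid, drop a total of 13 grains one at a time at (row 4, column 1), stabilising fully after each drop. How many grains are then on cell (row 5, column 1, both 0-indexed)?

step 0: 0|1|1|3
0|1|3|2
3|0|3|1
1|2|0|1
0|3|3|2
1|0|2|3
step 1: 0|1|1|3
0|1|3|2
3|0|3|1
1|3|1|1
1|1|0|3
1|1|3|3
step 2: 0|1|1|3
0|1|3|2
3|0|3|1
1|3|1|1
1|2|0|3
1|1|3|3
step 3: 0|1|1|3
0|1|3|2
3|0|3|1
1|3|1|1
1|3|0|3
1|1|3|3
step 4: 0|1|1|3
0|1|3|2
3|1|3|1
2|0|2|1
2|1|1|3
1|2|3|3
step 5: 0|1|1|3
0|1|3|2
3|1|3|1
2|0|2|1
2|2|1|3
1|2|3|3
step 6: 0|1|1|3
0|1|3|2
3|1|3|1
2|0|2|1
2|3|1|3
1|2|3|3
step 7: 0|1|1|3
0|1|3|2
3|1|3|1
2|1|2|1
3|0|2|3
1|3|3|3
step 8: 0|1|1|3
0|1|3|2
3|1|3|1
2|1|2|1
3|1|2|3
1|3|3|3
step 9: 0|1|1|3
0|1|3|2
3|1|3|1
2|1|2|1
3|2|2|3
1|3|3|3
step 10: 0|1|1|3
0|1|3|2
3|1|3|1
2|1|2|1
3|3|2|3
1|3|3|3
step 11: 0|1|1|3
0|1|3|2
3|1|3|1
3|2|3|2
0|3|1|1
3|1|2|1
step 12: 0|1|1|3
0|1|3|2
3|1|3|1
3|3|3|2
1|0|2|1
3|2|2|1
step 13: 0|1|1|3
0|1|3|2
3|1|3|1
3|3|3|2
1|1|2|1
3|2|2|1

2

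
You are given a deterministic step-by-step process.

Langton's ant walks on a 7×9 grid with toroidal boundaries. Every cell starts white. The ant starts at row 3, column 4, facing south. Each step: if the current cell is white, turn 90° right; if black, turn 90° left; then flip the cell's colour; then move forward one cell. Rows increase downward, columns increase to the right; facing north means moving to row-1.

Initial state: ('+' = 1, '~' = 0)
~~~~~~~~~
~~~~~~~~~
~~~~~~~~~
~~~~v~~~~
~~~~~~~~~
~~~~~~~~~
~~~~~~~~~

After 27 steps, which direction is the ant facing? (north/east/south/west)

0) ~~~~~~~~~
~~~~~~~~~
~~~~~~~~~
~~~~v~~~~
~~~~~~~~~
~~~~~~~~~
~~~~~~~~~
1) ~~~~~~~~~
~~~~~~~~~
~~~~~~~~~
~~~<+~~~~
~~~~~~~~~
~~~~~~~~~
~~~~~~~~~
2) ~~~~~~~~~
~~~~~~~~~
~~~^~~~~~
~~~++~~~~
~~~~~~~~~
~~~~~~~~~
~~~~~~~~~
3) ~~~~~~~~~
~~~~~~~~~
~~~+>~~~~
~~~++~~~~
~~~~~~~~~
~~~~~~~~~
~~~~~~~~~
4) ~~~~~~~~~
~~~~~~~~~
~~~++~~~~
~~~+v~~~~
~~~~~~~~~
~~~~~~~~~
~~~~~~~~~
5) ~~~~~~~~~
~~~~~~~~~
~~~++~~~~
~~~+~>~~~
~~~~~~~~~
~~~~~~~~~
~~~~~~~~~
6) ~~~~~~~~~
~~~~~~~~~
~~~++~~~~
~~~+~+~~~
~~~~~v~~~
~~~~~~~~~
~~~~~~~~~
7) ~~~~~~~~~
~~~~~~~~~
~~~++~~~~
~~~+~+~~~
~~~~<+~~~
~~~~~~~~~
~~~~~~~~~
8) ~~~~~~~~~
~~~~~~~~~
~~~++~~~~
~~~+^+~~~
~~~~++~~~
~~~~~~~~~
~~~~~~~~~
9) ~~~~~~~~~
~~~~~~~~~
~~~++~~~~
~~~++>~~~
~~~~++~~~
~~~~~~~~~
~~~~~~~~~
10) ~~~~~~~~~
~~~~~~~~~
~~~++^~~~
~~~++~~~~
~~~~++~~~
~~~~~~~~~
~~~~~~~~~
11) ~~~~~~~~~
~~~~~~~~~
~~~+++>~~
~~~++~~~~
~~~~++~~~
~~~~~~~~~
~~~~~~~~~
12) ~~~~~~~~~
~~~~~~~~~
~~~++++~~
~~~++~v~~
~~~~++~~~
~~~~~~~~~
~~~~~~~~~
13) ~~~~~~~~~
~~~~~~~~~
~~~++++~~
~~~++<+~~
~~~~++~~~
~~~~~~~~~
~~~~~~~~~
14) ~~~~~~~~~
~~~~~~~~~
~~~++^+~~
~~~++++~~
~~~~++~~~
~~~~~~~~~
~~~~~~~~~
15) ~~~~~~~~~
~~~~~~~~~
~~~+<~+~~
~~~++++~~
~~~~++~~~
~~~~~~~~~
~~~~~~~~~
16) ~~~~~~~~~
~~~~~~~~~
~~~+~~+~~
~~~+v++~~
~~~~++~~~
~~~~~~~~~
~~~~~~~~~
17) ~~~~~~~~~
~~~~~~~~~
~~~+~~+~~
~~~+~>+~~
~~~~++~~~
~~~~~~~~~
~~~~~~~~~
18) ~~~~~~~~~
~~~~~~~~~
~~~+~^+~~
~~~+~~+~~
~~~~++~~~
~~~~~~~~~
~~~~~~~~~
19) ~~~~~~~~~
~~~~~~~~~
~~~+~+>~~
~~~+~~+~~
~~~~++~~~
~~~~~~~~~
~~~~~~~~~
20) ~~~~~~~~~
~~~~~~^~~
~~~+~+~~~
~~~+~~+~~
~~~~++~~~
~~~~~~~~~
~~~~~~~~~
21) ~~~~~~~~~
~~~~~~+>~
~~~+~+~~~
~~~+~~+~~
~~~~++~~~
~~~~~~~~~
~~~~~~~~~
22) ~~~~~~~~~
~~~~~~++~
~~~+~+~v~
~~~+~~+~~
~~~~++~~~
~~~~~~~~~
~~~~~~~~~
23) ~~~~~~~~~
~~~~~~++~
~~~+~+<+~
~~~+~~+~~
~~~~++~~~
~~~~~~~~~
~~~~~~~~~
24) ~~~~~~~~~
~~~~~~^+~
~~~+~+++~
~~~+~~+~~
~~~~++~~~
~~~~~~~~~
~~~~~~~~~
25) ~~~~~~~~~
~~~~~<~+~
~~~+~+++~
~~~+~~+~~
~~~~++~~~
~~~~~~~~~
~~~~~~~~~
26) ~~~~~^~~~
~~~~~+~+~
~~~+~+++~
~~~+~~+~~
~~~~++~~~
~~~~~~~~~
~~~~~~~~~
27) ~~~~~+>~~
~~~~~+~+~
~~~+~+++~
~~~+~~+~~
~~~~++~~~
~~~~~~~~~
~~~~~~~~~

east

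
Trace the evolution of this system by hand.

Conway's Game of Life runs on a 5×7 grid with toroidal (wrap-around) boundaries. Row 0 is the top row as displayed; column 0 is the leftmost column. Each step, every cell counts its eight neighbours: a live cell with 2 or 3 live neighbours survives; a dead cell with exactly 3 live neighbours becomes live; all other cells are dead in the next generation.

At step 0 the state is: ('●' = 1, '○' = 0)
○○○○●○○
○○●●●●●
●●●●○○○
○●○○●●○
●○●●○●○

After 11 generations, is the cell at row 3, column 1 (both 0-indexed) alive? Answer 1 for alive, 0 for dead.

0

k=0  ○○○○●○○
○○●●●●●
●●●●○○○
○●○○●●○
●○●●○●○
k=1  ○●○○○○○
●○○○○●●
●○○○○○○
○○○○○●○
○●●●○●●
k=2  ○●○○●○○
●●○○○○●
●○○○○●○
●●●○●●○
●●●○●●●
k=3  ○○○●●○○
○●○○○●●
○○●○●●○
○○●○○○○
○○○○○○○
k=4  ○○○○●●○
○○●○○○●
○●●●●●●
○○○●○○○
○○○●○○○
k=5  ○○○●●●○
●●●○○○●
●●○○●●●
○○○○○●○
○○○●○○○
k=6  ●●○●●●●
○○●○○○○
○○●○●○○
●○○○○●○
○○○●○●○
k=7  ●●○●○●●
●○●○○○●
○●○●○○○
○○○●○●●
○●●●○○○
k=8  ○○○●●●○
○○○●●●○
○●○●●●○
●●○●○○○
○●○●○○○
k=9  ○○○○○●○
○○○○○○●
●●○○○●●
●●○●○○○
●●○●○○○
k=10  ●○○○○○●
○○○○○○○
○●●○○●○
○○○○●○○
●●○○●○●
k=11  ○●○○○●●
●●○○○○●
○○○○○○○
○○●●●○●
○●○○○○●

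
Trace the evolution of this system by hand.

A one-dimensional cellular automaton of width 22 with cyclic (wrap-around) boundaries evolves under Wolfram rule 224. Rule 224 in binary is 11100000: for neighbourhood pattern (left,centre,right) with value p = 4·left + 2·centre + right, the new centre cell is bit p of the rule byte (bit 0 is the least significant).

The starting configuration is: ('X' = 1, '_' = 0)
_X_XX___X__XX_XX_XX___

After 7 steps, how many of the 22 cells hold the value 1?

t=0: _X_XX___X__XX_XX_XX___
t=1: __X_X_______XX_XX_X___
t=2: ___X_________XX_XX____
t=3: ______________XX_X____
t=4: _______________XX_____
t=5: ________________X_____
t=6: ______________________
t=7: ______________________

0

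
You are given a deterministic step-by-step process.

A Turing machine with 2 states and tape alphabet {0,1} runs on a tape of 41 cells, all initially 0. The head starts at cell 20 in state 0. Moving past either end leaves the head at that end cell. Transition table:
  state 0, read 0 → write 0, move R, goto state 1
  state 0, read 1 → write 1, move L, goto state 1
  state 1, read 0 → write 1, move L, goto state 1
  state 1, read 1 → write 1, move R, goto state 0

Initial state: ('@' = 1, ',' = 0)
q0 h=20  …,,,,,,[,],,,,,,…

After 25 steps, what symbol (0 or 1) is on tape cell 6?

1

0) q0 h=20  …,,,,,,[,],,,,,,…
1) q1 h=21  …,,,,,,[,],,,,,,…
2) q1 h=20  …,,,,,,[,]@,,,,,…
3) q1 h=19  …,,,,,,[,]@@,,,,…
4) q1 h=18  …,,,,,,[,]@@@,,,…
5) q1 h=17  …,,,,,,[,]@@@@,,…
6) q1 h=16  …,,,,,,[,]@@@@@,…
7) q1 h=15  …,,,,,,[,]@@@@@@…
8) q1 h=14  …,,,,,,[,]@@@@@@…
9) q1 h=13  …,,,,,,[,]@@@@@@…
10) q1 h=12  …,,,,,,[,]@@@@@@…
11) q1 h=11  …,,,,,,[,]@@@@@@…
12) q1 h=10  …,,,,,,[,]@@@@@@…
13) q1 h= 9  …,,,,,,[,]@@@@@@…
14) q1 h= 8  …,,,,,,[,]@@@@@@…
15) q1 h= 7  …,,,,,,[,]@@@@@@…
16) q1 h= 6  |,,,,,,[,]@@@@@@…
17) q1 h= 5  |,,,,,[,]@@@@@@…
18) q1 h= 4  |,,,,[,]@@@@@@…
19) q1 h= 3  |,,,[,]@@@@@@…
20) q1 h= 2  |,,[,]@@@@@@…
21) q1 h= 1  |,[,]@@@@@@…
22) q1 h= 0  |[,]@@@@@@…
23) q1 h= 0  |[@]@@@@@@…
24) q0 h= 1  |@[@]@@@@@@…
25) q1 h= 0  |[@]@@@@@@…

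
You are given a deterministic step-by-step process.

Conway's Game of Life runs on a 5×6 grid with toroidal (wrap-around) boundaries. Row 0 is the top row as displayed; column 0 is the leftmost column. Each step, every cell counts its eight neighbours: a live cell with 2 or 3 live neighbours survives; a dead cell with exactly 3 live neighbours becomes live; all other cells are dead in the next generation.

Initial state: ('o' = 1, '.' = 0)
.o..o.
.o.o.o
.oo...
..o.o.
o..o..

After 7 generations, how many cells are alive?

2

step 0: .o..o.
.o.o.o
.oo...
..o.o.
o..o..
step 1: .o.ooo
.o.oo.
oo..o.
..o...
.ooooo
step 2: .o....
.o....
oo..oo
......
.o...o
step 3: .oo...
.oo..o
oo...o
.o..o.
o.....
step 4: ..o...
.....o
....oo
.o....
o.o...
step 5: .o....
....oo
o...oo
oo...o
..o...
step 6: ......
....o.
.o....
.o..o.
..o...
step 7: ......
......
......
.oo...
......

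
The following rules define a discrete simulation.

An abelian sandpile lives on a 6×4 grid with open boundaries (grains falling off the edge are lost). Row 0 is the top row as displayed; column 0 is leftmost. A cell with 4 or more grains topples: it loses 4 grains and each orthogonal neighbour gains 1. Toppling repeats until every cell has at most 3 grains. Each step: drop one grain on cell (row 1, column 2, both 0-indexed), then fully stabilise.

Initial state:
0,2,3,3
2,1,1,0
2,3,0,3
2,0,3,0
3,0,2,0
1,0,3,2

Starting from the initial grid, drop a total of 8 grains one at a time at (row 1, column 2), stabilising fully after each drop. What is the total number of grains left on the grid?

[0] 0,2,3,3
2,1,1,0
2,3,0,3
2,0,3,0
3,0,2,0
1,0,3,2
[1] 0,2,3,3
2,1,2,0
2,3,0,3
2,0,3,0
3,0,2,0
1,0,3,2
[2] 0,2,3,3
2,1,3,0
2,3,0,3
2,0,3,0
3,0,2,0
1,0,3,2
[3] 0,3,1,0
2,2,1,2
2,3,1,3
2,0,3,0
3,0,2,0
1,0,3,2
[4] 0,3,1,0
2,2,2,2
2,3,1,3
2,0,3,0
3,0,2,0
1,0,3,2
[5] 0,3,1,0
2,2,3,2
2,3,1,3
2,0,3,0
3,0,2,0
1,0,3,2
[6] 0,3,2,0
2,3,0,3
2,3,2,3
2,0,3,0
3,0,2,0
1,0,3,2
[7] 0,3,2,0
2,3,1,3
2,3,2,3
2,0,3,0
3,0,2,0
1,0,3,2
[8] 0,3,2,0
2,3,2,3
2,3,2,3
2,0,3,0
3,0,2,0
1,0,3,2

41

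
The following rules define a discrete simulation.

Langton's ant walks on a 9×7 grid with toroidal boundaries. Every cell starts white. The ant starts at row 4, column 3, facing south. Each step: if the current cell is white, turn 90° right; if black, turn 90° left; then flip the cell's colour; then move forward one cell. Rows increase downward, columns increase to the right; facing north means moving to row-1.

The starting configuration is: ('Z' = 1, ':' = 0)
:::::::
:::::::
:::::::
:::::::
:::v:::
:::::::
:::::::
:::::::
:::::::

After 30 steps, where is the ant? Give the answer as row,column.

t=0: :::::::
:::::::
:::::::
:::::::
:::v:::
:::::::
:::::::
:::::::
:::::::
t=1: :::::::
:::::::
:::::::
:::::::
::<Z:::
:::::::
:::::::
:::::::
:::::::
t=2: :::::::
:::::::
:::::::
::^::::
::ZZ:::
:::::::
:::::::
:::::::
:::::::
t=3: :::::::
:::::::
:::::::
::Z>:::
::ZZ:::
:::::::
:::::::
:::::::
:::::::
t=4: :::::::
:::::::
:::::::
::ZZ:::
::Zv:::
:::::::
:::::::
:::::::
:::::::
t=5: :::::::
:::::::
:::::::
::ZZ:::
::Z:>::
:::::::
:::::::
:::::::
:::::::
t=6: :::::::
:::::::
:::::::
::ZZ:::
::Z:Z::
::::v::
:::::::
:::::::
:::::::
t=7: :::::::
:::::::
:::::::
::ZZ:::
::Z:Z::
:::<Z::
:::::::
:::::::
:::::::
t=8: :::::::
:::::::
:::::::
::ZZ:::
::Z^Z::
:::ZZ::
:::::::
:::::::
:::::::
t=9: :::::::
:::::::
:::::::
::ZZ:::
::ZZ>::
:::ZZ::
:::::::
:::::::
:::::::
t=10: :::::::
:::::::
:::::::
::ZZ^::
::ZZ:::
:::ZZ::
:::::::
:::::::
:::::::
t=11: :::::::
:::::::
:::::::
::ZZZ>:
::ZZ:::
:::ZZ::
:::::::
:::::::
:::::::
t=12: :::::::
:::::::
:::::::
::ZZZZ:
::ZZ:v:
:::ZZ::
:::::::
:::::::
:::::::
t=13: :::::::
:::::::
:::::::
::ZZZZ:
::ZZ<Z:
:::ZZ::
:::::::
:::::::
:::::::
t=14: :::::::
:::::::
:::::::
::ZZ^Z:
::ZZZZ:
:::ZZ::
:::::::
:::::::
:::::::
t=15: :::::::
:::::::
:::::::
::Z<:Z:
::ZZZZ:
:::ZZ::
:::::::
:::::::
:::::::
t=16: :::::::
:::::::
:::::::
::Z::Z:
::ZvZZ:
:::ZZ::
:::::::
:::::::
:::::::
t=17: :::::::
:::::::
:::::::
::Z::Z:
::Z:>Z:
:::ZZ::
:::::::
:::::::
:::::::
t=18: :::::::
:::::::
:::::::
::Z:^Z:
::Z::Z:
:::ZZ::
:::::::
:::::::
:::::::
t=19: :::::::
:::::::
:::::::
::Z:Z>:
::Z::Z:
:::ZZ::
:::::::
:::::::
:::::::
t=20: :::::::
:::::::
:::::^:
::Z:Z::
::Z::Z:
:::ZZ::
:::::::
:::::::
:::::::
t=21: :::::::
:::::::
:::::Z>
::Z:Z::
::Z::Z:
:::ZZ::
:::::::
:::::::
:::::::
t=22: :::::::
:::::::
:::::ZZ
::Z:Z:v
::Z::Z:
:::ZZ::
:::::::
:::::::
:::::::
t=23: :::::::
:::::::
:::::ZZ
::Z:Z<Z
::Z::Z:
:::ZZ::
:::::::
:::::::
:::::::
t=24: :::::::
:::::::
:::::^Z
::Z:ZZZ
::Z::Z:
:::ZZ::
:::::::
:::::::
:::::::
t=25: :::::::
:::::::
::::<:Z
::Z:ZZZ
::Z::Z:
:::ZZ::
:::::::
:::::::
:::::::
t=26: :::::::
::::^::
::::Z:Z
::Z:ZZZ
::Z::Z:
:::ZZ::
:::::::
:::::::
:::::::
t=27: :::::::
::::Z>:
::::Z:Z
::Z:ZZZ
::Z::Z:
:::ZZ::
:::::::
:::::::
:::::::
t=28: :::::::
::::ZZ:
::::ZvZ
::Z:ZZZ
::Z::Z:
:::ZZ::
:::::::
:::::::
:::::::
t=29: :::::::
::::ZZ:
::::<ZZ
::Z:ZZZ
::Z::Z:
:::ZZ::
:::::::
:::::::
:::::::
t=30: :::::::
::::ZZ:
:::::ZZ
::Z:vZZ
::Z::Z:
:::ZZ::
:::::::
:::::::
:::::::

3,4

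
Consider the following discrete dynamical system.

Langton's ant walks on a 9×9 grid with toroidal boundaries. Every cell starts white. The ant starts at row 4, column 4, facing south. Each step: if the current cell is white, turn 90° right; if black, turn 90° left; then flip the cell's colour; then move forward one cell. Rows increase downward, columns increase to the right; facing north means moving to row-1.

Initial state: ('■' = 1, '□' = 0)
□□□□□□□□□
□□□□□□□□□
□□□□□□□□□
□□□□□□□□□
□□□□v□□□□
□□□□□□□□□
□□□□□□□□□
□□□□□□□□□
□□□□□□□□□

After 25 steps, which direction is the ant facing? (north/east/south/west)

west

t=0: □□□□□□□□□
□□□□□□□□□
□□□□□□□□□
□□□□□□□□□
□□□□v□□□□
□□□□□□□□□
□□□□□□□□□
□□□□□□□□□
□□□□□□□□□
t=1: □□□□□□□□□
□□□□□□□□□
□□□□□□□□□
□□□□□□□□□
□□□<■□□□□
□□□□□□□□□
□□□□□□□□□
□□□□□□□□□
□□□□□□□□□
t=2: □□□□□□□□□
□□□□□□□□□
□□□□□□□□□
□□□^□□□□□
□□□■■□□□□
□□□□□□□□□
□□□□□□□□□
□□□□□□□□□
□□□□□□□□□
t=3: □□□□□□□□□
□□□□□□□□□
□□□□□□□□□
□□□■>□□□□
□□□■■□□□□
□□□□□□□□□
□□□□□□□□□
□□□□□□□□□
□□□□□□□□□
t=4: □□□□□□□□□
□□□□□□□□□
□□□□□□□□□
□□□■■□□□□
□□□■v□□□□
□□□□□□□□□
□□□□□□□□□
□□□□□□□□□
□□□□□□□□□
t=5: □□□□□□□□□
□□□□□□□□□
□□□□□□□□□
□□□■■□□□□
□□□■□>□□□
□□□□□□□□□
□□□□□□□□□
□□□□□□□□□
□□□□□□□□□
t=6: □□□□□□□□□
□□□□□□□□□
□□□□□□□□□
□□□■■□□□□
□□□■□■□□□
□□□□□v□□□
□□□□□□□□□
□□□□□□□□□
□□□□□□□□□
t=7: □□□□□□□□□
□□□□□□□□□
□□□□□□□□□
□□□■■□□□□
□□□■□■□□□
□□□□<■□□□
□□□□□□□□□
□□□□□□□□□
□□□□□□□□□
t=8: □□□□□□□□□
□□□□□□□□□
□□□□□□□□□
□□□■■□□□□
□□□■^■□□□
□□□□■■□□□
□□□□□□□□□
□□□□□□□□□
□□□□□□□□□
t=9: □□□□□□□□□
□□□□□□□□□
□□□□□□□□□
□□□■■□□□□
□□□■■>□□□
□□□□■■□□□
□□□□□□□□□
□□□□□□□□□
□□□□□□□□□
t=10: □□□□□□□□□
□□□□□□□□□
□□□□□□□□□
□□□■■^□□□
□□□■■□□□□
□□□□■■□□□
□□□□□□□□□
□□□□□□□□□
□□□□□□□□□
t=11: □□□□□□□□□
□□□□□□□□□
□□□□□□□□□
□□□■■■>□□
□□□■■□□□□
□□□□■■□□□
□□□□□□□□□
□□□□□□□□□
□□□□□□□□□
t=12: □□□□□□□□□
□□□□□□□□□
□□□□□□□□□
□□□■■■■□□
□□□■■□v□□
□□□□■■□□□
□□□□□□□□□
□□□□□□□□□
□□□□□□□□□
t=13: □□□□□□□□□
□□□□□□□□□
□□□□□□□□□
□□□■■■■□□
□□□■■<■□□
□□□□■■□□□
□□□□□□□□□
□□□□□□□□□
□□□□□□□□□
t=14: □□□□□□□□□
□□□□□□□□□
□□□□□□□□□
□□□■■^■□□
□□□■■■■□□
□□□□■■□□□
□□□□□□□□□
□□□□□□□□□
□□□□□□□□□
t=15: □□□□□□□□□
□□□□□□□□□
□□□□□□□□□
□□□■<□■□□
□□□■■■■□□
□□□□■■□□□
□□□□□□□□□
□□□□□□□□□
□□□□□□□□□
t=16: □□□□□□□□□
□□□□□□□□□
□□□□□□□□□
□□□■□□■□□
□□□■v■■□□
□□□□■■□□□
□□□□□□□□□
□□□□□□□□□
□□□□□□□□□
t=17: □□□□□□□□□
□□□□□□□□□
□□□□□□□□□
□□□■□□■□□
□□□■□>■□□
□□□□■■□□□
□□□□□□□□□
□□□□□□□□□
□□□□□□□□□
t=18: □□□□□□□□□
□□□□□□□□□
□□□□□□□□□
□□□■□^■□□
□□□■□□■□□
□□□□■■□□□
□□□□□□□□□
□□□□□□□□□
□□□□□□□□□
t=19: □□□□□□□□□
□□□□□□□□□
□□□□□□□□□
□□□■□■>□□
□□□■□□■□□
□□□□■■□□□
□□□□□□□□□
□□□□□□□□□
□□□□□□□□□
t=20: □□□□□□□□□
□□□□□□□□□
□□□□□□^□□
□□□■□■□□□
□□□■□□■□□
□□□□■■□□□
□□□□□□□□□
□□□□□□□□□
□□□□□□□□□
t=21: □□□□□□□□□
□□□□□□□□□
□□□□□□■>□
□□□■□■□□□
□□□■□□■□□
□□□□■■□□□
□□□□□□□□□
□□□□□□□□□
□□□□□□□□□
t=22: □□□□□□□□□
□□□□□□□□□
□□□□□□■■□
□□□■□■□v□
□□□■□□■□□
□□□□■■□□□
□□□□□□□□□
□□□□□□□□□
□□□□□□□□□
t=23: □□□□□□□□□
□□□□□□□□□
□□□□□□■■□
□□□■□■<■□
□□□■□□■□□
□□□□■■□□□
□□□□□□□□□
□□□□□□□□□
□□□□□□□□□
t=24: □□□□□□□□□
□□□□□□□□□
□□□□□□^■□
□□□■□■■■□
□□□■□□■□□
□□□□■■□□□
□□□□□□□□□
□□□□□□□□□
□□□□□□□□□
t=25: □□□□□□□□□
□□□□□□□□□
□□□□□<□■□
□□□■□■■■□
□□□■□□■□□
□□□□■■□□□
□□□□□□□□□
□□□□□□□□□
□□□□□□□□□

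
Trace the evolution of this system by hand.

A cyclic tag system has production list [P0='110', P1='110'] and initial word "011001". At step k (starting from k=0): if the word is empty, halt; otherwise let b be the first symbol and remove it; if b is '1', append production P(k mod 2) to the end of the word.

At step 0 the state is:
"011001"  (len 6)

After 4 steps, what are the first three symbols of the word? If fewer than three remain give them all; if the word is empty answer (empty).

011

step 0: "011001"  (len 6)
step 1: "11001"  (len 5)
step 2: "1001110"  (len 7)
step 3: "001110110"  (len 9)
step 4: "01110110"  (len 8)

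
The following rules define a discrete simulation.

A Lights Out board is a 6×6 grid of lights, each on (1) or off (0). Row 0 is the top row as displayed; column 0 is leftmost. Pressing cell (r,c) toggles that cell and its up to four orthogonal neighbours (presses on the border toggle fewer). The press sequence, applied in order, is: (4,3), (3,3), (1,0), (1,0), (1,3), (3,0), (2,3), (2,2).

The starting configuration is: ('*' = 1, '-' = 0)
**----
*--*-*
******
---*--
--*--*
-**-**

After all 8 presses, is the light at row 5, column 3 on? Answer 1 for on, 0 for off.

1

gen 0: **----
*--*-*
******
---*--
--*--*
-**-**
gen 1: **----
*--*-*
******
------
---***
-*****
gen 2: **----
*--*-*
***-**
--***-
----**
-*****
gen 3: -*----
-*-*-*
-**-**
--***-
----**
-*****
gen 4: **----
*--*-*
***-**
--***-
----**
-*****
gen 5: **-*--
*-*-**
******
--***-
----**
-*****
gen 6: **-*--
*-*-**
-*****
*****-
*---**
-*****
gen 7: **-*--
*-****
-*---*
***-*-
*---**
-*****
gen 8: **-*--
*--***
--**-*
**--*-
*---**
-*****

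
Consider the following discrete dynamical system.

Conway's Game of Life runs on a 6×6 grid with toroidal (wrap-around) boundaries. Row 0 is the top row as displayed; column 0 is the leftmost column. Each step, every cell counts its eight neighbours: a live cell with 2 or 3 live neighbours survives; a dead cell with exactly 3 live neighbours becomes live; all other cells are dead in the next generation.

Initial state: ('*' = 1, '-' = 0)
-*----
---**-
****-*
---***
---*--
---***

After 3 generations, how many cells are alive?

9

t=0: -*----
---**-
****-*
---***
---*--
---***
t=1: --*--*
---***
**----
-*---*
--*---
--***-
t=2: --*--*
-*****
-**---
-**---
-**-*-
-**-*-
t=3: -----*
----**
----*-
*-----
*-----
*---**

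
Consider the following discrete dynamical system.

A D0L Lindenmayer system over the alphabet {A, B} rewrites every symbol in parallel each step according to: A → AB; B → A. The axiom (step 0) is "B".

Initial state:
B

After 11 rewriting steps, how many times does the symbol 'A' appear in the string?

[0] B
[1] A
[2] AB
[3] ABA
[4] ABAAB
[5] ABAABABA
[6] ABAABABAABAAB
[7] ABAABABAABAABABAABABA
[8] ABAABABAABAABABAABABAABAABABAABAAB
[9] ABAABABAABAABABAABABAABAABABAABAABABAABABAABAABABAABABA
[10] ABAABABAABAABABAABABAABAABABAABAABABAABABAABAABABAABABAABAABABAABAABABAABABAABAABABAABAAB
[11] ABAABABAABAABABAABABAABAABABAABAABABAABABAABAABABAABABAABA…AABABAABABAABAABABAABABAABAABABAABAABABAABABAABAABABAABABA  (len 144)

89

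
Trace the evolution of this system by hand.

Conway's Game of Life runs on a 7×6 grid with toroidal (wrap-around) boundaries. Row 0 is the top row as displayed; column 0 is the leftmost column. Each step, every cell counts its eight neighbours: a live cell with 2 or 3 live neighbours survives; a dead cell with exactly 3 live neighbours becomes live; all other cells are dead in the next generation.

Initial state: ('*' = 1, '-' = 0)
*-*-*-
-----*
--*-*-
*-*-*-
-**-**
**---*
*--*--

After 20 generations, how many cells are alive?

gen 0: *-*-*-
-----*
--*-*-
*-*-*-
-**-**
**---*
*--*--
gen 1: **-**-
-*--**
-*--*-
*-*-*-
--*-*-
---*--
--***-
gen 2: **----
-*----
-**-*-
--*-*-
-**-**
------
-*---*
gen 3: -**---
------
-**---
*---*-
-**-**
-**-**
-*----
gen 4: -**---
------
-*----
*---*-
--*---
----**
---*--
gen 5: --*---
-**---
------
-*----
---**-
---**-
--***-
gen 6: ------
-**---
-**---
------
--***-
-----*
--*-*-
gen 7: -***--
-**---
-**---
-*----
---**-
--*--*
------
gen 8: -*-*--
*-----
*-----
-*-*--
--***-
---**-
-*-*--
gen 9: **----
**----
**----
-*-**-
------
------
---*--
gen 10: ***---
--*--*
-----*
***---
------
------
------
gen 11: ***---
--*--*
--*--*
**----
-*----
------
-*----
gen 12: *-*---
--**-*
--*--*
***---
**----
------
***---
gen 13: *----*
*-****
----**
--*--*
*-*---
--*---
*-*---
gen 14: --*---
-*-*--
-**---
**-***
--**--
--**--
*----*
gen 15: ***---
-*-*--
-----*
*---**
*----*
-****-
-***--
gen 16: *-----
-*----
-----*
----*-
--*---
----**
----*-
gen 17: ------
*-----
------
------
---***
---***
----*-
gen 18: ------
------
------
----*-
---*-*
------
---***
gen 19: ----*-
------
------
----*-
----*-
---*-*
----*-
gen 20: ------
------
------
------
---***
---*-*
---***

8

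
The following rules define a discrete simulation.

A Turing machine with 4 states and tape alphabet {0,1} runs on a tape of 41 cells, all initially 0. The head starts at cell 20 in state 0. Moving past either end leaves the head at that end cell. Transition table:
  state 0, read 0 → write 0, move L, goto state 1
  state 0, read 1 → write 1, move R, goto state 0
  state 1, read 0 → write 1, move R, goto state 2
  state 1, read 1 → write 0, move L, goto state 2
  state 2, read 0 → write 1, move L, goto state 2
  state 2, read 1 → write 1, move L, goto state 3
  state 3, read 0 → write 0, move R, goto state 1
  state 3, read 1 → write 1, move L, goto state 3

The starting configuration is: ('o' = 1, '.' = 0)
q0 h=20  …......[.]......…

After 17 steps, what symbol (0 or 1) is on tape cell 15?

1

step 0: q0 h=20  …......[.]......…
step 1: q1 h=19  …......[.]......…
step 2: q2 h=20  ….....o[.]......…
step 3: q2 h=19  …......[o]o.....…
step 4: q3 h=18  …......[.]oo....…
step 5: q1 h=19  …......[o]o.....…
step 6: q2 h=18  …......[.].o....…
step 7: q2 h=17  …......[.]o.o...…
step 8: q2 h=16  …......[.]oo.o..…
step 9: q2 h=15  …......[.]ooo.o.…
step 10: q2 h=14  …......[.]oooo.o…
step 11: q2 h=13  …......[.]ooooo.…
step 12: q2 h=12  …......[.]oooooo…
step 13: q2 h=11  …......[.]oooooo…
step 14: q2 h=10  …......[.]oooooo…
step 15: q2 h= 9  …......[.]oooooo…
step 16: q2 h= 8  …......[.]oooooo…
step 17: q2 h= 7  …......[.]oooooo…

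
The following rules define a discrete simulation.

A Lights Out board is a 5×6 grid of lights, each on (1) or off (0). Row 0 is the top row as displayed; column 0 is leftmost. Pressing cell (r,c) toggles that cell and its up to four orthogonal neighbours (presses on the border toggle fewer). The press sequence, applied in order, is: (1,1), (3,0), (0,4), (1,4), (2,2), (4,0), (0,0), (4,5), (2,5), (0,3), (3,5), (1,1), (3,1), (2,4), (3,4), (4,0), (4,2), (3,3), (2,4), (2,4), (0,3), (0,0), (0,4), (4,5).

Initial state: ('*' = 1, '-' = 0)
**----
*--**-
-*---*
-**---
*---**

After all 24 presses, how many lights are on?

0) **----
*--**-
-*---*
-**---
*---**
1) *-----
-****-
-----*
-**---
*---**
2) *-----
-****-
*----*
*-*---
----**
3) *--***
-***--
*----*
*-*---
----**
4) *--*-*
-**-**
*---**
*-*---
----**
5) *--*-*
-*--**
******
*-----
----**
6) *--*-*
-*--**
******
------
**--**
7) -*-*-*
**--**
******
------
**--**
8) -*-*-*
**--**
******
-----*
**----
9) -*-*-*
**--*-
****--
------
**----
10) -**-**
**-**-
****--
------
**----
11) -**-**
**-**-
****-*
----**
**---*
12) --*-**
--***-
*-**-*
----**
**---*
13) --*-**
--***-
****-*
***-**
*----*
14) --*-**
--**--
***-*-
***--*
*----*
15) --*-**
--**--
***---
*****-
*---**
16) --*-**
--**--
***---
-****-
-*--**
17) --*-**
--**--
***---
-*-**-
--****
18) --*-**
--**--
****--
-**---
--*-**
19) --*-**
--***-
***-**
-**-*-
--*-**
20) --*-**
--**--
****--
-**---
--*-**
21) ---*-*
--*---
****--
-**---
--*-**
22) **-*-*
*-*---
****--
-**---
--*-**
23) **--*-
*-*-*-
****--
-**---
--*-**
24) **--*-
*-*-*-
****--
-**--*
--*---

14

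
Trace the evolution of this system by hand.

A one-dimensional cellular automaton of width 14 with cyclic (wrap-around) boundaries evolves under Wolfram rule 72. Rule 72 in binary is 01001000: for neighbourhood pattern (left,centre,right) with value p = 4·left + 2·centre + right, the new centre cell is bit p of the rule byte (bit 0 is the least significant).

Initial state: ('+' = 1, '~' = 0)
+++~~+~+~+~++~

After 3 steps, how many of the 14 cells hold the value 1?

2

k=0  +++~~+~+~+~++~
k=1  +~+~~~~~~~~++~
k=2  ~~~~~~~~~~~++~
k=3  ~~~~~~~~~~~++~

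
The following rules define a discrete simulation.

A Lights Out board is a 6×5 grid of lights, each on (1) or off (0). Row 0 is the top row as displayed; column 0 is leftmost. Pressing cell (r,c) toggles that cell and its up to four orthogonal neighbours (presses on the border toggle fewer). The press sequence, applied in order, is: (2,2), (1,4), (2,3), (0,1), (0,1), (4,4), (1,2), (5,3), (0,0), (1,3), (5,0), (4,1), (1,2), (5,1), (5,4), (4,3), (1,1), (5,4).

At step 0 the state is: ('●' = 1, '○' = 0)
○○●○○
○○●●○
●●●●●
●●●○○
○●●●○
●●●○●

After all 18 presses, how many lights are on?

0) ○○●○○
○○●●○
●●●●●
●●●○○
○●●●○
●●●○●
1) ○○●○○
○○○●○
●○○○●
●●○○○
○●●●○
●●●○●
2) ○○●○●
○○○○●
●○○○○
●●○○○
○●●●○
●●●○●
3) ○○●○●
○○○●●
●○●●●
●●○●○
○●●●○
●●●○●
4) ●●○○●
○●○●●
●○●●●
●●○●○
○●●●○
●●●○●
5) ○○●○●
○○○●●
●○●●●
●●○●○
○●●●○
●●●○●
6) ○○●○●
○○○●●
●○●●●
●●○●●
○●●○●
●●●○○
7) ○○○○●
○●●○●
●○○●●
●●○●●
○●●○●
●●●○○
8) ○○○○●
○●●○●
●○○●●
●●○●●
○●●●●
●●○●●
9) ●●○○●
●●●○●
●○○●●
●●○●●
○●●●●
●●○●●
10) ●●○●●
●●○●○
●○○○●
●●○●●
○●●●●
●●○●●
11) ●●○●●
●●○●○
●○○○●
●●○●●
●●●●●
○○○●●
12) ●●○●●
●●○●○
●○○○●
●○○●●
○○○●●
○●○●●
13) ●●●●●
●○●○○
●○●○●
●○○●●
○○○●●
○●○●●
14) ●●●●●
●○●○○
●○●○●
●○○●●
○●○●●
●○●●●
15) ●●●●●
●○●○○
●○●○●
●○○●●
○●○●○
●○●○○
16) ●●●●●
●○●○○
●○●○●
●○○○●
○●●○●
●○●●○
17) ●○●●●
○●○○○
●●●○●
●○○○●
○●●○●
●○●●○
18) ●○●●●
○●○○○
●●●○●
●○○○●
○●●○○
●○●○●

16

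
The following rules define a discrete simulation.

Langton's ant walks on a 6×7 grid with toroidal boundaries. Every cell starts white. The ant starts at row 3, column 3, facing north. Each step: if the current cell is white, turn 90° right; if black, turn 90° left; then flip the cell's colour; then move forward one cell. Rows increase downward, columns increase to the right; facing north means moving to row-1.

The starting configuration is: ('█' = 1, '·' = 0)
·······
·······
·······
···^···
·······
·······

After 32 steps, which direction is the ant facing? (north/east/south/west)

south

step 0: ·······
·······
·······
···^···
·······
·······
step 1: ·······
·······
·······
···█>··
·······
·······
step 2: ·······
·······
·······
···██··
····v··
·······
step 3: ·······
·······
·······
···██··
···<█··
·······
step 4: ·······
·······
·······
···^█··
···██··
·······
step 5: ·······
·······
·······
··<·█··
···██··
·······
step 6: ·······
·······
··^····
··█·█··
···██··
·······
step 7: ·······
·······
··█>···
··█·█··
···██··
·······
step 8: ·······
·······
··██···
··█v█··
···██··
·······
step 9: ·······
·······
··██···
··<██··
···██··
·······
step 10: ·······
·······
··██···
···██··
··v██··
·······
step 11: ·······
·······
··██···
···██··
·<███··
·······
step 12: ·······
·······
··██···
·^·██··
·████··
·······
step 13: ·······
·······
··██···
·█>██··
·████··
·······
step 14: ·······
·······
··██···
·████··
·█v██··
·······
step 15: ·······
·······
··██···
·████··
·█·>█··
·······
step 16: ·······
·······
··██···
·██^█··
·█··█··
·······
step 17: ·······
·······
··██···
·█<·█··
·█··█··
·······
step 18: ·······
·······
··██···
·█··█··
·█v·█··
·······
step 19: ·······
·······
··██···
·█··█··
·<█·█··
·······
step 20: ·······
·······
··██···
·█··█··
··█·█··
·v·····
step 21: ·······
·······
··██···
·█··█··
··█·█··
<█·····
step 22: ·······
·······
··██···
·█··█··
^·█·█··
██·····
step 23: ·······
·······
··██···
·█··█··
█>█·█··
██·····
step 24: ·······
·······
··██···
·█··█··
███·█··
█v·····
step 25: ·······
·······
··██···
·█··█··
███·█··
█·>····
step 26: ··v····
·······
··██···
·█··█··
███·█··
█·█····
step 27: ·<█····
·······
··██···
·█··█··
███·█··
█·█····
step 28: ·██····
·······
··██···
·█··█··
███·█··
█^█····
step 29: ·██····
·······
··██···
·█··█··
███·█··
██>····
step 30: ·██····
·······
··██···
·█··█··
██^·█··
██·····
step 31: ·██····
·······
··██···
·█··█··
█<··█··
██·····
step 32: ·██····
·······
··██···
·█··█··
█···█··
█v·····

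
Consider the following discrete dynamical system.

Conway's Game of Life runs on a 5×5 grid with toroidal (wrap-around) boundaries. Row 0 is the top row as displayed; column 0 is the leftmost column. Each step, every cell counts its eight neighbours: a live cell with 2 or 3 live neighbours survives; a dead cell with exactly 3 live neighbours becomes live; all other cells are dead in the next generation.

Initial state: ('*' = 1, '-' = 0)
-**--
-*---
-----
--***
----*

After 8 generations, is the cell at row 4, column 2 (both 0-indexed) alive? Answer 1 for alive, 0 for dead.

1

k=0  -**--
-*---
-----
--***
----*
k=1  ***--
-**--
--**-
---**
**--*
k=2  ---**
*----
-*--*
-*---
-----
k=3  ----*
*--*-
-*---
*----
-----
k=4  ----*
*---*
**--*
-----
-----
k=5  *---*
-*-*-
-*--*
*----
-----
k=6  *---*
-***-
-**-*
*----
*---*
k=7  --*--
-----
----*
---*-
-*---
k=8  -----
-----
-----
-----
--*--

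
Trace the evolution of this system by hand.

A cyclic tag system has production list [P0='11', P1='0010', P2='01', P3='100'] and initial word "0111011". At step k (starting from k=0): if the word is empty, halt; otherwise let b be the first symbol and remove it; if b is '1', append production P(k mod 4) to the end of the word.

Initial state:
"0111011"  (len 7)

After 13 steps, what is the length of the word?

15

k=0  "0111011"  (len 7)
k=1  "111011"  (len 6)
k=2  "110110010"  (len 9)
k=3  "1011001001"  (len 10)
k=4  "011001001100"  (len 12)
k=5  "11001001100"  (len 11)
k=6  "10010011000010"  (len 14)
k=7  "001001100001001"  (len 15)
k=8  "01001100001001"  (len 14)
k=9  "1001100001001"  (len 13)
k=10  "0011000010010010"  (len 16)
k=11  "011000010010010"  (len 15)
k=12  "11000010010010"  (len 14)
k=13  "100001001001011"  (len 15)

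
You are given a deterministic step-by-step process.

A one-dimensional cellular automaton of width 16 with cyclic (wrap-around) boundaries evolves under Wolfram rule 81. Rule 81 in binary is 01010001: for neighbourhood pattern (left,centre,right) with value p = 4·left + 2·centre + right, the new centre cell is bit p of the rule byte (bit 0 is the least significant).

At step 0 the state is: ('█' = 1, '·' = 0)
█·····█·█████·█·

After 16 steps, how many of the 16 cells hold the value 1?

10

gen 0: █·····█·█████·█·
gen 1: ·████·······█···
gen 2: ····███████··███
gen 3: ███·······██···█
gen 4: ··███████··███··
gen 5: █·······██···███
gen 6: ███████··███····
gen 7: ······██···████·
gen 8: █████··███····██
gen 9: ····██···████···
gen 10: ███··███····████
gen 11: ··██···████·····
gen 12: █··███····██████
gen 13: ██···████·······
gen 14: ·███····███████·
gen 15: ···████·······██
gen 16: ██····███████··█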